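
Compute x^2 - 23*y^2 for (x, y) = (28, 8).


x^2 - d*y^2
= 28^2 - 23*8^2
= 784 - 1472
= -688

-688


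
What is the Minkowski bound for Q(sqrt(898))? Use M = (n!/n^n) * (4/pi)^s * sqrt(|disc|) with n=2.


d = 898, d mod 4 = 2, so disc(K) = 4d = 3592; |disc(K)| = 3592
Real quadratic field, so n = 2, s = r2 = 0, r1 = 2
M = (n!/n^n) * (4/pi)^s * sqrt(|disc(K)|) = (2!/2^2) * (4/pi)^0 * sqrt(3592)
= 0.5 * 1.000000 * 59.933296
= 29.9666

29.9666


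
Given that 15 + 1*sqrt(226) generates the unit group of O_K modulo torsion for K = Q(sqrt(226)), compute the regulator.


epsilon = 15 + 1*sqrt(226)
= 30.0333
R = ln(30.0333)
= 3.4023

3.4023


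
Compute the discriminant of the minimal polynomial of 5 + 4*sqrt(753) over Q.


The element 5 + 4*sqrt(753) has minimal polynomial:
x^2 - 10*x - 12023
Discriminant = (-10)^2 - 4*(-12023)
= 100 + 48092
= 48192

48192


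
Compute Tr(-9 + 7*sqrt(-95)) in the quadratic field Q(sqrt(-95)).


Tr(a + b*sqrt(d)) = (a + b*sqrt(d)) + (a - b*sqrt(d)) = 2a
= 2 * (-9)
= -18

-18


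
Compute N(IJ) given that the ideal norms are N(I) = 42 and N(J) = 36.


N(IJ) = N(I) * N(J)
= 42 * 36
= 1512

1512


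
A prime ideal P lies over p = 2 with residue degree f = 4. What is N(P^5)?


N(P^a) = p^(a*f)
= 2^(5*4)
= 2^20
= 1048576

1048576


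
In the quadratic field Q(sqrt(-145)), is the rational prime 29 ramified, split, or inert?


K = Q(sqrt(-145)). Since d mod 4 = 3, disc(K) = -580.
Check p | disc: -580 mod 29 = 0.
p divides disc, so p ramifies: (p) = P^2 with e=2, f=1, g=1.
Therefore p is ramified.

ramified


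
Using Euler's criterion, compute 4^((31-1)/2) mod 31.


p = 31 is prime and the exponent is (p-1)/2 = 15, so by Euler's criterion 4^15 = (4/31) = +1 or -1 mod 31.
Compute by square-and-multiply:
  15 = 8 + 4 + 2 + 1 (binary 1111)
  Repeated squaring mod 31: 4^1 = 4, 4^2 = 16, 4^4 = 8, 4^8 = 2
  4^15 = 4^8 * 4^4 * 4^2 * 4^1 = 2 * 8 * 16 * 4 mod 31
    2 * 8 = 16 = 16 mod 31
    16 * 16 = 256 = 8 mod 31
    8 * 4 = 32 = 1 mod 31
  4^15 = 1 mod 31
Result 1: 4 is a quadratic residue mod 31.
4^15 mod 31 = 1

1


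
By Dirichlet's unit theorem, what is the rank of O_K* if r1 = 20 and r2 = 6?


By Dirichlet's unit theorem:
rank = r1 + r2 - 1
= 20 + 6 - 1
= 25

25


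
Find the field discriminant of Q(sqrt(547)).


For K = Q(sqrt(d)) with d squarefree: disc(K) = d if d = 1 mod 4, and disc(K) = 4d if d = 2 or 3 mod 4.
Here d = 547, and d mod 4 = 3.
d = 3 mod 4, not 1 (O_K = Z[sqrt(d)]), so disc(K) = 4d = 4 * (547) = 2188

2188


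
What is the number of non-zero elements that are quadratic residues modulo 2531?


For prime p, the number of non-zero quadratic residues is (p-1)/2.
= (2531-1)/2
= 1265

1265


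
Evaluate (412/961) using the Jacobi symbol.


Compute (412/961) via quadratic reciprocity:
  pull out 2: (2/961) = +1  (since 961 mod 8 = 1)
  pull out 2: (2/961) = +1  (since 961 mod 8 = 1)
  reciprocity: (103/961) -> +(961/103)
  reduce: (34/103)
  pull out 2: (2/103) = +1  (since 103 mod 8 = 7)
  reciprocity: (17/103) -> +(103/17)
  reduce: (1/17)
  (1/17) = 1
Product of signs = 1

1


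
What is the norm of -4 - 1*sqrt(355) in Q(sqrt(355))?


N(a + b*sqrt(d)) = a^2 - d*b^2
= (-4)^2 - (355)*(-1)^2
= 16 - 355
= -339

-339


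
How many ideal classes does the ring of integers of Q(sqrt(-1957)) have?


K = Q(sqrt(-1957)). d mod 4 = 3, so D = disc(K) = 4d = -7828
h(K) equals the number of primitive reduced positive-definite forms (a, b, c) = a*x^2 + b*x*y + c*y^2 with b^2 - 4ac = D,
where reduced means |b| <= a <= c, with b >= 0 whenever |b| = a or a = c, and primitive means gcd(a, b, c) = 1.
Reduced forces 3a^2 <= |D| = 7828, so 1 <= a <= 51; b must have the parity of D, and c = (b^2 - D)/(4a) must be an integer >= a.
Enumerate a = 1..51, b in [-a, a]:
  a=1: (1, 0, 1957)  [1]
  a=2: (2, 2, 979)  [1]
  a=3..10: none
  a=11: (11, -2, 178), (11, 2, 178)  [2]
  a=12..16: none
  a=17: (17, -14, 118), (17, 14, 118)  [2]
  a=18: none
  a=19: (19, 0, 103)  [1]
  a=20..21: none
  a=22: (22, -2, 89), (22, 2, 89)  [2]
  a=23..33: none
  a=34: (34, -14, 59), (34, 14, 59)  [2]
  a=35..36: none
  a=37: (37, -4, 53), (37, 4, 53)  [2]
  a=38: (38, 38, 61)  [1]
  a=39..42: none
  a=43: (43, -16, 47), (43, 16, 47)  [2]
  a=44..51: none
Total reduced forms: 1 + 1 + 2 + 2 + 1 + 2 + 2 + 2 + 1 + 2 = 16
h = 16

16


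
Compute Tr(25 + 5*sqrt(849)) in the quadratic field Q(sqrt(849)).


Tr(a + b*sqrt(d)) = (a + b*sqrt(d)) + (a - b*sqrt(d)) = 2a
= 2 * (25)
= 50

50


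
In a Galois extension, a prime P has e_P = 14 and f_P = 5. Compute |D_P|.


|D_P| = e * f
= 14 * 5
= 70

70


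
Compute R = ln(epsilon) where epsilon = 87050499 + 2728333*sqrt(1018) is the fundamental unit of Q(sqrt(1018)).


epsilon = 87050499 + 2728333*sqrt(1018)
= 1.7410e+08
R = ln(1.7410e+08)
= 18.9751

18.9751


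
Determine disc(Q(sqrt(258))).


For K = Q(sqrt(d)) with d squarefree: disc(K) = d if d = 1 mod 4, and disc(K) = 4d if d = 2 or 3 mod 4.
Here d = 258, and d mod 4 = 2.
d = 2 mod 4, not 1 (O_K = Z[sqrt(d)]), so disc(K) = 4d = 4 * (258) = 1032

1032


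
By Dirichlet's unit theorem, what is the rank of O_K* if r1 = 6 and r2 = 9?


By Dirichlet's unit theorem:
rank = r1 + r2 - 1
= 6 + 9 - 1
= 14

14


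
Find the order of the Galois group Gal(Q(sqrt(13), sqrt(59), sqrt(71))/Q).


The 3 square roots of distinct primes are multiplicatively independent over Q,
so [K:Q] = 2^3 and Gal(K/Q) is isomorphic to (Z/2Z)^3.
|Gal| = 2^3 = 8

8


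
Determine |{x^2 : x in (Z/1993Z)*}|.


For prime p, the number of non-zero quadratic residues is (p-1)/2.
= (1993-1)/2
= 996

996


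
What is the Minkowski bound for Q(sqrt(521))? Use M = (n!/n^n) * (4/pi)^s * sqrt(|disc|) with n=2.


d = 521, d mod 4 = 1, so disc(K) = d = 521; |disc(K)| = 521
Real quadratic field, so n = 2, s = r2 = 0, r1 = 2
M = (n!/n^n) * (4/pi)^s * sqrt(|disc(K)|) = (2!/2^2) * (4/pi)^0 * sqrt(521)
= 0.5 * 1.000000 * 22.825424
= 11.4127

11.4127


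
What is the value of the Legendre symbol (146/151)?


p = 151 is prime, so compute (146/151) with the reciprocity algorithm (Jacobi-symbol steps: pull out 2s via (2/n), flip via reciprocity, reduce):
  pull out 2: (2/151) = +1  (since 151 mod 8 = 7)
  reciprocity: (73/151) -> +(151/73)
  reduce: (5/73)
  reciprocity: (5/73) -> +(73/5)
  reduce: (3/5)
  reciprocity: (3/5) -> +(5/3)
  reduce: (2/3)
  pull out 2: (2/3) = -1  (since 3 mod 8 = 3)
  (1/3) = 1
Product of signs = -1
(146/151) = -1

-1


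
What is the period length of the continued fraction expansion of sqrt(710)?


Run the CF algorithm for sqrt(710).
a_0 = floor(sqrt(710)) = 26; set m_0=0, q_0=1.
Recurrence: m' = q*a - m,  q' = (d - m'^2)/q,  a' = floor((a_0 + m')/q').
  step 1: m=26, q=34, a=1
  step 2: m=8, q=19, a=1
  step 3: m=11, q=31, a=1
  step 4: m=20, q=10, a=4
  step 5: m=20, q=31, a=1
  step 6: m=11, q=19, a=1
  step 7: m=8, q=34, a=1
  step 8: m=26, q=1, a=52
a_8 = 2*a_0 = 52, so the period closes here.
sqrt(710) = [26; 1, 1, 1, 4, 1, 1, 1, 52]
Period length = 8

8


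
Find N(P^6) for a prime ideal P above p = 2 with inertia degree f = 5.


N(P^a) = p^(a*f)
= 2^(6*5)
= 2^30
= 1073741824

1073741824


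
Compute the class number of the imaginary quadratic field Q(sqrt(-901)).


K = Q(sqrt(-901)). d mod 4 = 3, so D = disc(K) = 4d = -3604
h(K) equals the number of primitive reduced positive-definite forms (a, b, c) = a*x^2 + b*x*y + c*y^2 with b^2 - 4ac = D,
where reduced means |b| <= a <= c, with b >= 0 whenever |b| = a or a = c, and primitive means gcd(a, b, c) = 1.
Reduced forces 3a^2 <= |D| = 3604, so 1 <= a <= 34; b must have the parity of D, and c = (b^2 - D)/(4a) must be an integer >= a.
Enumerate a = 1..34, b in [-a, a]:
  a=1: (1, 0, 901)  [1]
  a=2: (2, 2, 451)  [1]
  a=3..4: none
  a=5: (5, -4, 181), (5, 4, 181)  [2]
  a=6: none
  a=7: (7, -6, 130), (7, 6, 130)  [2]
  a=8..9: none
  a=10: (10, -6, 91), (10, 6, 91)  [2]
  a=11: (11, -2, 82), (11, 2, 82)  [2]
  a=12: none
  a=13: (13, -6, 70), (13, 6, 70)  [2]
  a=14: (14, -6, 65), (14, 6, 65)  [2]
  a=15..16: none
  a=17: (17, 0, 53)  [1]
  a=18: none
  a=19: (19, -14, 50), (19, 14, 50)  [2]
  a=20..21: none
  a=22: (22, -2, 41), (22, 2, 41)  [2]
  a=23..24: none
  a=25: (25, -14, 38), (25, 14, 38)  [2]
  a=26: (26, -6, 35), (26, 6, 35)  [2]
  a=27..33: none
  a=34: (34, 34, 35)  [1]
Total reduced forms: 1 + 1 + 2 + 2 + 2 + 2 + 2 + 2 + 1 + 2 + 2 + 2 + 2 + 1 = 24
h = 24

24


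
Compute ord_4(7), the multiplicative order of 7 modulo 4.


We want ord_4(7), the smallest k >= 1 with 7^k = 1 mod 4.
n = 4 = 2^2, phi(4) = 2; the order divides phi(n).
Divisors of 2: 1, 2
Repeated squaring mod 4: 7^1 = 3, 7^2 = 1
Test divisors in increasing order:
  k=1: 7^1 = 3 mod 4
  k=2: 7^2 = 1 mod 4  <- first divisor giving 1
Order = 2

2


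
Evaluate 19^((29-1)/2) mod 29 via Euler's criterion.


p = 29 is prime and the exponent is (p-1)/2 = 14, so by Euler's criterion 19^14 = (19/29) = +1 or -1 mod 29.
Compute by square-and-multiply:
  14 = 8 + 4 + 2 (binary 1110)
  Repeated squaring mod 29: 19^1 = 19, 19^2 = 13, 19^4 = 24, 19^8 = 25
  19^14 = 19^8 * 19^4 * 19^2 = 25 * 24 * 13 mod 29
    25 * 24 = 600 = 20 mod 29
    20 * 13 = 260 = 28 mod 29
  19^14 = 28 mod 29
Result 28 = p - 1 = -1 mod 29: 19 is a quadratic non-residue mod 29. As a residue in [0, p-1] the value is 28.
19^14 mod 29 = 28

28


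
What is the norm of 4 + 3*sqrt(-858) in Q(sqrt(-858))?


N(a + b*sqrt(d)) = a^2 - d*b^2
= (4)^2 - (-858)*(3)^2
= 16 + 7722
= 7738

7738


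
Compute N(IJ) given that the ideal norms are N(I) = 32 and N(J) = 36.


N(IJ) = N(I) * N(J)
= 32 * 36
= 1152

1152


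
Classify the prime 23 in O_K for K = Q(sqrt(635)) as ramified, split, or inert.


K = Q(sqrt(635)). Since d mod 4 = 3, disc(K) = 2540.
Check p | disc: 2540 mod 23 = 10.
p does not divide disc. Compute Legendre symbol (d/p):
14^((23-1)/2) mod 23 = -1
(d/p) = -1, so p is inert: (p) stays prime with e=1, f=2, g=1.
Therefore p is inert.

inert


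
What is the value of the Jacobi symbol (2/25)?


Compute (2/25) via quadratic reciprocity:
  pull out 2: (2/25) = +1  (since 25 mod 8 = 1)
  (1/25) = 1
Product of signs = 1

1


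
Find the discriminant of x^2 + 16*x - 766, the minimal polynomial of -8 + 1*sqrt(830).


The element -8 + 1*sqrt(830) has minimal polynomial:
x^2 + 16*x - 766
Discriminant = (16)^2 - 4*(-766)
= 256 + 3064
= 3320

3320


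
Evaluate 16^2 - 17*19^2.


x^2 - d*y^2
= 16^2 - 17*19^2
= 256 - 6137
= -5881

-5881


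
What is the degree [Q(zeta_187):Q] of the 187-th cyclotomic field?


The degree equals Euler's totient phi(187).
187 = 11 * 17
phi(187) = 160

160


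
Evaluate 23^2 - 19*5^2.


x^2 - d*y^2
= 23^2 - 19*5^2
= 529 - 475
= 54

54


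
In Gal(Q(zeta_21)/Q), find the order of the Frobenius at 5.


The Frobenius at p in Gal(Q(zeta_n)/Q) = (Z/nZ)* is the class of p, so its order is ord_21(5), the smallest k >= 1 with 5^k = 1 mod 21.
n = 21 = 3 * 7, phi(21) = 12; the order divides phi(n).
Divisors of 12: 1, 2, 3, 4, 6, 12
Repeated squaring mod 21: 5^1 = 5, 5^2 = 4, 5^4 = 16, 5^8 = 4
Test divisors in increasing order:
  k=1: 5^1 = 5 mod 21
  k=2: 5^2 = 4 mod 21
  k=3: 5^3 = 4 * 5 = 20 mod 21
  k=4: 5^4 = 16 mod 21
  k=6: 5^6 = 16 * 4 = 1 mod 21  <- first divisor giving 1
Order = 6

6


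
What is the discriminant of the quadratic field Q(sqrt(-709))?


For K = Q(sqrt(d)) with d squarefree: disc(K) = d if d = 1 mod 4, and disc(K) = 4d if d = 2 or 3 mod 4.
Here d = -709, and d mod 4 = 3.
d = 3 mod 4, not 1 (O_K = Z[sqrt(d)]), so disc(K) = 4d = 4 * (-709) = -2836

-2836


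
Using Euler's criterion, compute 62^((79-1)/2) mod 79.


p = 79 is prime and the exponent is (p-1)/2 = 39, so by Euler's criterion 62^39 = (62/79) = +1 or -1 mod 79.
Compute by square-and-multiply:
  39 = 32 + 4 + 2 + 1 (binary 100111)
  Repeated squaring mod 79: 62^1 = 62, 62^2 = 52, 62^4 = 18, 62^8 = 8, 62^16 = 64, 62^32 = 67
  62^39 = 62^32 * 62^4 * 62^2 * 62^1 = 67 * 18 * 52 * 62 mod 79
    67 * 18 = 1206 = 21 mod 79
    21 * 52 = 1092 = 65 mod 79
    65 * 62 = 4030 = 1 mod 79
  62^39 = 1 mod 79
Result 1: 62 is a quadratic residue mod 79.
62^39 mod 79 = 1

1


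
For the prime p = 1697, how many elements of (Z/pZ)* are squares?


For prime p, the number of non-zero quadratic residues is (p-1)/2.
= (1697-1)/2
= 848

848


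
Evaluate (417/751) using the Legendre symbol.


p = 751 is prime, so compute (417/751) with the reciprocity algorithm (Jacobi-symbol steps: pull out 2s via (2/n), flip via reciprocity, reduce):
  reciprocity: (417/751) -> +(751/417)
  reduce: (334/417)
  pull out 2: (2/417) = +1  (since 417 mod 8 = 1)
  reciprocity: (167/417) -> +(417/167)
  reduce: (83/167)
  reciprocity: (83/167) -> -(167/83)
  reduce: (1/83)
  (1/83) = 1
Product of signs = -1
(417/751) = -1

-1


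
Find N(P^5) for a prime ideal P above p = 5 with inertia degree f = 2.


N(P^a) = p^(a*f)
= 5^(5*2)
= 5^10
= 9765625

9765625


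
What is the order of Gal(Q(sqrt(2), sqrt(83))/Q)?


The 2 square roots of distinct primes are multiplicatively independent over Q,
so [K:Q] = 2^2 and Gal(K/Q) is isomorphic to (Z/2Z)^2.
|Gal| = 2^2 = 4

4


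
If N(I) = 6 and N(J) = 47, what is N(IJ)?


N(IJ) = N(I) * N(J)
= 6 * 47
= 282

282


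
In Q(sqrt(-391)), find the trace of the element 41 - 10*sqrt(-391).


Tr(a + b*sqrt(d)) = (a + b*sqrt(d)) + (a - b*sqrt(d)) = 2a
= 2 * (41)
= 82

82


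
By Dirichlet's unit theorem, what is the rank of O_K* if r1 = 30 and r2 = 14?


By Dirichlet's unit theorem:
rank = r1 + r2 - 1
= 30 + 14 - 1
= 43

43


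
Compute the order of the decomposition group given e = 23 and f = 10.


|D_P| = e * f
= 23 * 10
= 230

230


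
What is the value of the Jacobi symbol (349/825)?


Compute (349/825) via quadratic reciprocity:
  reciprocity: (349/825) -> +(825/349)
  reduce: (127/349)
  reciprocity: (127/349) -> +(349/127)
  reduce: (95/127)
  reciprocity: (95/127) -> -(127/95)
  reduce: (32/95)
  pull out 2: (2/95) = +1  (since 95 mod 8 = 7)
  pull out 2: (2/95) = +1  (since 95 mod 8 = 7)
  pull out 2: (2/95) = +1  (since 95 mod 8 = 7)
  pull out 2: (2/95) = +1  (since 95 mod 8 = 7)
  pull out 2: (2/95) = +1  (since 95 mod 8 = 7)
  (1/95) = 1
Product of signs = -1

-1


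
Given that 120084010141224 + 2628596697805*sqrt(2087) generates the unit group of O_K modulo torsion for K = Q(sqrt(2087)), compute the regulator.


epsilon = 120084010141224 + 2628596697805*sqrt(2087)
= 2.4017e+14
R = ln(2.4017e+14)
= 33.1124

33.1124


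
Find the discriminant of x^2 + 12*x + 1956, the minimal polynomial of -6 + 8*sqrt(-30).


The element -6 + 8*sqrt(-30) has minimal polynomial:
x^2 + 12*x + 1956
Discriminant = (12)^2 - 4*(1956)
= 144 - 7824
= -7680

-7680


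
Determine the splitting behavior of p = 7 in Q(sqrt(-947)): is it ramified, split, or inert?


K = Q(sqrt(-947)). Since d mod 4 = 1, disc(K) = -947.
Check p | disc: -947 mod 7 = 5.
p does not divide disc. Compute Legendre symbol (d/p):
5^((7-1)/2) mod 7 = -1
(d/p) = -1, so p is inert: (p) stays prime with e=1, f=2, g=1.
Therefore p is inert.

inert


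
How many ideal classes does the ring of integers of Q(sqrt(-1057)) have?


K = Q(sqrt(-1057)). d mod 4 = 3, so D = disc(K) = 4d = -4228
h(K) equals the number of primitive reduced positive-definite forms (a, b, c) = a*x^2 + b*x*y + c*y^2 with b^2 - 4ac = D,
where reduced means |b| <= a <= c, with b >= 0 whenever |b| = a or a = c, and primitive means gcd(a, b, c) = 1.
Reduced forces 3a^2 <= |D| = 4228, so 1 <= a <= 37; b must have the parity of D, and c = (b^2 - D)/(4a) must be an integer >= a.
Enumerate a = 1..37, b in [-a, a]:
  a=1: (1, 0, 1057)  [1]
  a=2: (2, 2, 529)  [1]
  a=3..6: none
  a=7: (7, 0, 151)  [1]
  a=8..12: none
  a=13: (13, -6, 82), (13, 6, 82)  [2]
  a=14: (14, 14, 79)  [1]
  a=15..18: none
  a=19: (19, -16, 59), (19, 16, 59)  [2]
  a=20..22: none
  a=23: (23, -2, 46), (23, 2, 46)  [2]
  a=24..25: none
  a=26: (26, -6, 41), (26, 6, 41)  [2]
  a=27..28: none
  a=29: (29, -8, 37), (29, 8, 37)  [2]
  a=30: none
  a=31: (31, -22, 38), (31, 22, 38)  [2]
  a=32..37: none
Total reduced forms: 1 + 1 + 1 + 2 + 1 + 2 + 2 + 2 + 2 + 2 = 16
h = 16

16


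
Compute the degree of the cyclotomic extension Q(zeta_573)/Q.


The degree equals Euler's totient phi(573).
573 = 3 * 191
phi(573) = 380

380


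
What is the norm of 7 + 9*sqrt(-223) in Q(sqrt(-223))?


N(a + b*sqrt(d)) = a^2 - d*b^2
= (7)^2 - (-223)*(9)^2
= 49 + 18063
= 18112

18112


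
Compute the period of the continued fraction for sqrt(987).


Run the CF algorithm for sqrt(987).
a_0 = floor(sqrt(987)) = 31; set m_0=0, q_0=1.
Recurrence: m' = q*a - m,  q' = (d - m'^2)/q,  a' = floor((a_0 + m')/q').
  step 1: m=31, q=26, a=2
  step 2: m=21, q=21, a=2
  step 3: m=21, q=26, a=2
  step 4: m=31, q=1, a=62
a_4 = 2*a_0 = 62, so the period closes here.
sqrt(987) = [31; 2, 2, 2, 62]
Period length = 4

4


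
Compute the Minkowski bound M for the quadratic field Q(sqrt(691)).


d = 691, d mod 4 = 3, so disc(K) = 4d = 2764; |disc(K)| = 2764
Real quadratic field, so n = 2, s = r2 = 0, r1 = 2
M = (n!/n^n) * (4/pi)^s * sqrt(|disc(K)|) = (2!/2^2) * (4/pi)^0 * sqrt(2764)
= 0.5 * 1.000000 * 52.573758
= 26.2869

26.2869


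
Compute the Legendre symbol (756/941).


p = 941 is prime, so compute (756/941) with the reciprocity algorithm (Jacobi-symbol steps: pull out 2s via (2/n), flip via reciprocity, reduce):
  pull out 2: (2/941) = -1  (since 941 mod 8 = 5)
  pull out 2: (2/941) = -1  (since 941 mod 8 = 5)
  reciprocity: (189/941) -> +(941/189)
  reduce: (185/189)
  reciprocity: (185/189) -> +(189/185)
  reduce: (4/185)
  pull out 2: (2/185) = +1  (since 185 mod 8 = 1)
  pull out 2: (2/185) = +1  (since 185 mod 8 = 1)
  (1/185) = 1
Product of signs = 1
(756/941) = 1

1


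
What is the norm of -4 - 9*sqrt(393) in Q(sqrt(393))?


N(a + b*sqrt(d)) = a^2 - d*b^2
= (-4)^2 - (393)*(-9)^2
= 16 - 31833
= -31817

-31817


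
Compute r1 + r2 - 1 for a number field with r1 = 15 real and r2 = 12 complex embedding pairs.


By Dirichlet's unit theorem:
rank = r1 + r2 - 1
= 15 + 12 - 1
= 26

26


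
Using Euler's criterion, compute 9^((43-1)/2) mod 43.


p = 43 is prime and the exponent is (p-1)/2 = 21, so by Euler's criterion 9^21 = (9/43) = +1 or -1 mod 43.
Compute by square-and-multiply:
  21 = 16 + 4 + 1 (binary 10101)
  Repeated squaring mod 43: 9^1 = 9, 9^2 = 38, 9^4 = 25, 9^8 = 23, 9^16 = 13
  9^21 = 9^16 * 9^4 * 9^1 = 13 * 25 * 9 mod 43
    13 * 25 = 325 = 24 mod 43
    24 * 9 = 216 = 1 mod 43
  9^21 = 1 mod 43
Result 1: 9 is a quadratic residue mod 43.
9^21 mod 43 = 1

1


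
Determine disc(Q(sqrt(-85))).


For K = Q(sqrt(d)) with d squarefree: disc(K) = d if d = 1 mod 4, and disc(K) = 4d if d = 2 or 3 mod 4.
Here d = -85, and d mod 4 = 3.
d = 3 mod 4, not 1 (O_K = Z[sqrt(d)]), so disc(K) = 4d = 4 * (-85) = -340

-340


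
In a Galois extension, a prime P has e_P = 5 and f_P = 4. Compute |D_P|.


|D_P| = e * f
= 5 * 4
= 20

20


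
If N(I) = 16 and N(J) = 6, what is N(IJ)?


N(IJ) = N(I) * N(J)
= 16 * 6
= 96

96


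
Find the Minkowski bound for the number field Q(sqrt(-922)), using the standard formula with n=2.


d = -922, d mod 4 = 2, so disc(K) = 4d = -3688; |disc(K)| = 3688
Imaginary quadratic field, so n = 2, s = r2 = 1, r1 = 0
M = (n!/n^n) * (4/pi)^s * sqrt(|disc(K)|) = (2!/2^2) * (4/pi)^1 * sqrt(3688)
= 0.5 * 1.273240 * 60.728906
= 38.6612

38.6612


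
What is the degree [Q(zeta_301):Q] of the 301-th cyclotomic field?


The degree equals Euler's totient phi(301).
301 = 7 * 43
phi(301) = 252

252


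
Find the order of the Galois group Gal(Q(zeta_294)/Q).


|Gal(Q(zeta_294)/Q)| = phi(294)
= 84

84


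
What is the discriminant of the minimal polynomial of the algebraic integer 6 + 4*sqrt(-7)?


The element 6 + 4*sqrt(-7) has minimal polynomial:
x^2 - 12*x + 148
Discriminant = (-12)^2 - 4*(148)
= 144 - 592
= -448

-448


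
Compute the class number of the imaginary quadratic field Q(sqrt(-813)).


K = Q(sqrt(-813)). d mod 4 = 3, so D = disc(K) = 4d = -3252
h(K) equals the number of primitive reduced positive-definite forms (a, b, c) = a*x^2 + b*x*y + c*y^2 with b^2 - 4ac = D,
where reduced means |b| <= a <= c, with b >= 0 whenever |b| = a or a = c, and primitive means gcd(a, b, c) = 1.
Reduced forces 3a^2 <= |D| = 3252, so 1 <= a <= 32; b must have the parity of D, and c = (b^2 - D)/(4a) must be an integer >= a.
Enumerate a = 1..32, b in [-a, a]:
  a=1: (1, 0, 813)  [1]
  a=2: (2, 2, 407)  [1]
  a=3: (3, 0, 271)  [1]
  a=4..5: none
  a=6: (6, 6, 137)  [1]
  a=7..10: none
  a=11: (11, -2, 74), (11, 2, 74)  [2]
  a=12..18: none
  a=19: (19, -4, 43), (19, 4, 43)  [2]
  a=20..21: none
  a=22: (22, -2, 37), (22, 2, 37)  [2]
  a=23..28: none
  a=29: (29, -24, 33), (29, 24, 33)  [2]
  a=30..32: none
Total reduced forms: 1 + 1 + 1 + 1 + 2 + 2 + 2 + 2 = 12
h = 12

12


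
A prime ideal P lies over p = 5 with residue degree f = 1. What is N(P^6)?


N(P^a) = p^(a*f)
= 5^(6*1)
= 5^6
= 15625

15625


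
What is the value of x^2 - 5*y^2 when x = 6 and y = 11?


x^2 - d*y^2
= 6^2 - 5*11^2
= 36 - 605
= -569

-569


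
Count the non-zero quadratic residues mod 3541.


For prime p, the number of non-zero quadratic residues is (p-1)/2.
= (3541-1)/2
= 1770

1770


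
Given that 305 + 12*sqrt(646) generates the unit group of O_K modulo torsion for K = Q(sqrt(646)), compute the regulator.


epsilon = 305 + 12*sqrt(646)
= 609.9984
R = ln(609.9984)
= 6.4135

6.4135


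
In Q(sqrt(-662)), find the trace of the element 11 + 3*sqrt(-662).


Tr(a + b*sqrt(d)) = (a + b*sqrt(d)) + (a - b*sqrt(d)) = 2a
= 2 * (11)
= 22

22


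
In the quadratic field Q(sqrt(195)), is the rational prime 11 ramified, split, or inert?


K = Q(sqrt(195)). Since d mod 4 = 3, disc(K) = 780.
Check p | disc: 780 mod 11 = 10.
p does not divide disc. Compute Legendre symbol (d/p):
8^((11-1)/2) mod 11 = -1
(d/p) = -1, so p is inert: (p) stays prime with e=1, f=2, g=1.
Therefore p is inert.

inert


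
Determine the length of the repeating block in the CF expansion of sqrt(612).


Run the CF algorithm for sqrt(612).
a_0 = floor(sqrt(612)) = 24; set m_0=0, q_0=1.
Recurrence: m' = q*a - m,  q' = (d - m'^2)/q,  a' = floor((a_0 + m')/q').
  step 1: m=24, q=36, a=1
  step 2: m=12, q=13, a=2
  step 3: m=14, q=32, a=1
  step 4: m=18, q=9, a=4
  step 5: m=18, q=32, a=1
  step 6: m=14, q=13, a=2
  step 7: m=12, q=36, a=1
  step 8: m=24, q=1, a=48
a_8 = 2*a_0 = 48, so the period closes here.
sqrt(612) = [24; 1, 2, 1, 4, 1, 2, 1, 48]
Period length = 8

8


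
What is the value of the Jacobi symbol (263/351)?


Compute (263/351) via quadratic reciprocity:
  reciprocity: (263/351) -> -(351/263)
  reduce: (88/263)
  pull out 2: (2/263) = +1  (since 263 mod 8 = 7)
  pull out 2: (2/263) = +1  (since 263 mod 8 = 7)
  pull out 2: (2/263) = +1  (since 263 mod 8 = 7)
  reciprocity: (11/263) -> -(263/11)
  reduce: (10/11)
  pull out 2: (2/11) = -1  (since 11 mod 8 = 3)
  reciprocity: (5/11) -> +(11/5)
  reduce: (1/5)
  (1/5) = 1
Product of signs = -1

-1


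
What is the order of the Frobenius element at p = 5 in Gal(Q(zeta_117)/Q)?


The Frobenius at p in Gal(Q(zeta_n)/Q) = (Z/nZ)* is the class of p, so its order is ord_117(5), the smallest k >= 1 with 5^k = 1 mod 117.
n = 117 = 3^2 * 13, phi(117) = 72; the order divides phi(n).
Divisors of 72: 1, 2, 3, 4, 6, 8, 9, 12, 18, 24, 36, 72
Repeated squaring mod 117: 5^1 = 5, 5^2 = 25, 5^4 = 40, 5^8 = 79, 5^16 = 40, 5^32 = 79, 5^64 = 40
Test divisors in increasing order:
  k=1: 5^1 = 5 mod 117
  k=2: 5^2 = 25 mod 117
  k=3: 5^3 = 25 * 5 = 8 mod 117
  k=4: 5^4 = 40 mod 117
  k=6: 5^6 = 40 * 25 = 64 mod 117
  k=8: 5^8 = 79 mod 117
  k=9: 5^9 = 79 * 5 = 44 mod 117
  k=12: 5^12 = 79 * 40 = 1 mod 117  <- first divisor giving 1
Order = 12

12


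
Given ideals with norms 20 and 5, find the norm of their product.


N(IJ) = N(I) * N(J)
= 20 * 5
= 100

100


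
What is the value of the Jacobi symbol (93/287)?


Compute (93/287) via quadratic reciprocity:
  reciprocity: (93/287) -> +(287/93)
  reduce: (8/93)
  pull out 2: (2/93) = -1  (since 93 mod 8 = 5)
  pull out 2: (2/93) = -1  (since 93 mod 8 = 5)
  pull out 2: (2/93) = -1  (since 93 mod 8 = 5)
  (1/93) = 1
Product of signs = -1

-1


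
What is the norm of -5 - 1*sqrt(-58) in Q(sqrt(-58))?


N(a + b*sqrt(d)) = a^2 - d*b^2
= (-5)^2 - (-58)*(-1)^2
= 25 + 58
= 83

83


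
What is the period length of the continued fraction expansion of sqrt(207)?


Run the CF algorithm for sqrt(207).
a_0 = floor(sqrt(207)) = 14; set m_0=0, q_0=1.
Recurrence: m' = q*a - m,  q' = (d - m'^2)/q,  a' = floor((a_0 + m')/q').
  step 1: m=14, q=11, a=2
  step 2: m=8, q=13, a=1
  step 3: m=5, q=14, a=1
  step 4: m=9, q=9, a=2
  step 5: m=9, q=14, a=1
  step 6: m=5, q=13, a=1
  step 7: m=8, q=11, a=2
  step 8: m=14, q=1, a=28
a_8 = 2*a_0 = 28, so the period closes here.
sqrt(207) = [14; 2, 1, 1, 2, 1, 1, 2, 28]
Period length = 8

8


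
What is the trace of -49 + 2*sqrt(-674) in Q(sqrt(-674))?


Tr(a + b*sqrt(d)) = (a + b*sqrt(d)) + (a - b*sqrt(d)) = 2a
= 2 * (-49)
= -98

-98


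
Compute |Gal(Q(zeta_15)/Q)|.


|Gal(Q(zeta_15)/Q)| = phi(15)
= 8

8


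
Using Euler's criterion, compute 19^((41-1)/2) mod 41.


p = 41 is prime and the exponent is (p-1)/2 = 20, so by Euler's criterion 19^20 = (19/41) = +1 or -1 mod 41.
Compute by square-and-multiply:
  20 = 16 + 4 (binary 10100)
  Repeated squaring mod 41: 19^1 = 19, 19^2 = 33, 19^4 = 23, 19^8 = 37, 19^16 = 16
  19^20 = 19^16 * 19^4 = 16 * 23 mod 41
    16 * 23 = 368 = 40 mod 41
  19^20 = 40 mod 41
Result 40 = p - 1 = -1 mod 41: 19 is a quadratic non-residue mod 41. As a residue in [0, p-1] the value is 40.
19^20 mod 41 = 40

40


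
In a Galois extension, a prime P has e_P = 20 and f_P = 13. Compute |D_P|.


|D_P| = e * f
= 20 * 13
= 260

260


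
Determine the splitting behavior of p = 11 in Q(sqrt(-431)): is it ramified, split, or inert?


K = Q(sqrt(-431)). Since d mod 4 = 1, disc(K) = -431.
Check p | disc: -431 mod 11 = 9.
p does not divide disc. Compute Legendre symbol (d/p):
9^((11-1)/2) mod 11 = 1
(d/p) = 1, so p splits: (p) = P*P' with e=1, f=1, g=2.
Therefore p is split.

split


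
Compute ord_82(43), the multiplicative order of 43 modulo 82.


We want ord_82(43), the smallest k >= 1 with 43^k = 1 mod 82.
n = 82 = 2 * 41, phi(82) = 40; the order divides phi(n).
Divisors of 40: 1, 2, 4, 5, 8, 10, 20, 40
Repeated squaring mod 82: 43^1 = 43, 43^2 = 45, 43^4 = 57, 43^8 = 51, 43^16 = 59, 43^32 = 37
Test divisors in increasing order:
  k=1: 43^1 = 43 mod 82
  k=2: 43^2 = 45 mod 82
  k=4: 43^4 = 57 mod 82
  k=5: 43^5 = 57 * 43 = 73 mod 82
  k=8: 43^8 = 51 mod 82
  k=10: 43^10 = 51 * 45 = 81 mod 82
  k=20: 43^20 = 59 * 57 = 1 mod 82  <- first divisor giving 1
Order = 20

20


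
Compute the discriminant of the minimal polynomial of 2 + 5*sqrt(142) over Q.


The element 2 + 5*sqrt(142) has minimal polynomial:
x^2 - 4*x - 3546
Discriminant = (-4)^2 - 4*(-3546)
= 16 + 14184
= 14200

14200


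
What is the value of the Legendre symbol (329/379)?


p = 379 is prime, so compute (329/379) with the reciprocity algorithm (Jacobi-symbol steps: pull out 2s via (2/n), flip via reciprocity, reduce):
  reciprocity: (329/379) -> +(379/329)
  reduce: (50/329)
  pull out 2: (2/329) = +1  (since 329 mod 8 = 1)
  reciprocity: (25/329) -> +(329/25)
  reduce: (4/25)
  pull out 2: (2/25) = +1  (since 25 mod 8 = 1)
  pull out 2: (2/25) = +1  (since 25 mod 8 = 1)
  (1/25) = 1
Product of signs = 1
(329/379) = 1

1


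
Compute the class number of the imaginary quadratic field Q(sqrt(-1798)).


K = Q(sqrt(-1798)). d mod 4 = 2, so D = disc(K) = 4d = -7192
h(K) equals the number of primitive reduced positive-definite forms (a, b, c) = a*x^2 + b*x*y + c*y^2 with b^2 - 4ac = D,
where reduced means |b| <= a <= c, with b >= 0 whenever |b| = a or a = c, and primitive means gcd(a, b, c) = 1.
Reduced forces 3a^2 <= |D| = 7192, so 1 <= a <= 48; b must have the parity of D, and c = (b^2 - D)/(4a) must be an integer >= a.
Enumerate a = 1..48, b in [-a, a]:
  a=1: (1, 0, 1798)  [1]
  a=2: (2, 0, 899)  [1]
  a=3..6: none
  a=7: (7, -2, 257), (7, 2, 257)  [2]
  a=8..12: none
  a=13: (13, -6, 139), (13, 6, 139)  [2]
  a=14: (14, -12, 131), (14, 12, 131)  [2]
  a=15..16: none
  a=17: (17, -4, 106), (17, 4, 106)  [2]
  a=18: none
  a=19: (19, -16, 98), (19, 16, 98)  [2]
  a=20..25: none
  a=26: (26, -20, 73), (26, 20, 73)  [2]
  a=27..28: none
  a=29: (29, 0, 62)  [1]
  a=30: none
  a=31: (31, 0, 58)  [1]
  a=32..33: none
  a=34: (34, -4, 53), (34, 4, 53)  [2]
  a=35..37: none
  a=38: (38, -16, 49), (38, 16, 49)  [2]
  a=39..48: none
Total reduced forms: 1 + 1 + 2 + 2 + 2 + 2 + 2 + 2 + 1 + 1 + 2 + 2 = 20
h = 20

20


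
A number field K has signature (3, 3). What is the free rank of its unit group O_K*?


By Dirichlet's unit theorem:
rank = r1 + r2 - 1
= 3 + 3 - 1
= 5

5


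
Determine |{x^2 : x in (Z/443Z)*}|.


For prime p, the number of non-zero quadratic residues is (p-1)/2.
= (443-1)/2
= 221

221


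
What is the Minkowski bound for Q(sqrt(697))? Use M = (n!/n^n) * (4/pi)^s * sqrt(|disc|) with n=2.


d = 697, d mod 4 = 1, so disc(K) = d = 697; |disc(K)| = 697
Real quadratic field, so n = 2, s = r2 = 0, r1 = 2
M = (n!/n^n) * (4/pi)^s * sqrt(|disc(K)|) = (2!/2^2) * (4/pi)^0 * sqrt(697)
= 0.5 * 1.000000 * 26.400758
= 13.2004

13.2004


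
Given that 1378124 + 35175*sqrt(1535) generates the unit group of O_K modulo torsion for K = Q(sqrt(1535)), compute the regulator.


epsilon = 1378124 + 35175*sqrt(1535)
= 2.7562e+06
R = ln(2.7562e+06)
= 14.8294

14.8294


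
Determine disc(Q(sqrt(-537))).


For K = Q(sqrt(d)) with d squarefree: disc(K) = d if d = 1 mod 4, and disc(K) = 4d if d = 2 or 3 mod 4.
Here d = -537, and d mod 4 = 3.
d = 3 mod 4, not 1 (O_K = Z[sqrt(d)]), so disc(K) = 4d = 4 * (-537) = -2148

-2148


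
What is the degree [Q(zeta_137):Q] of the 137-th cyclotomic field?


The degree equals Euler's totient phi(137).
137 = 137
phi(137) = 136

136


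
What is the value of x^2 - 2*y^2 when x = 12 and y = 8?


x^2 - d*y^2
= 12^2 - 2*8^2
= 144 - 128
= 16

16


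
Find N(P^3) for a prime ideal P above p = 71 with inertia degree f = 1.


N(P^a) = p^(a*f)
= 71^(3*1)
= 71^3
= 357911

357911


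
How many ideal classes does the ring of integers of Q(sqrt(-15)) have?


K = Q(sqrt(-15)). d mod 4 = 1, so D = disc(K) = d = -15
h(K) equals the number of primitive reduced positive-definite forms (a, b, c) = a*x^2 + b*x*y + c*y^2 with b^2 - 4ac = D,
where reduced means |b| <= a <= c, with b >= 0 whenever |b| = a or a = c, and primitive means gcd(a, b, c) = 1.
Reduced forces 3a^2 <= |D| = 15, so 1 <= a <= 2; b must have the parity of D, and c = (b^2 - D)/(4a) must be an integer >= a.
Enumerate a = 1..2, b in [-a, a]:
  a=1: (1, 1, 4)  [1]
  a=2: (2, 1, 2)  [1]
Total reduced forms: 1 + 1 = 2
h = 2

2


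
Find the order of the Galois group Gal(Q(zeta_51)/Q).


|Gal(Q(zeta_51)/Q)| = phi(51)
= 32

32


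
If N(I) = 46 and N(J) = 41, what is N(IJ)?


N(IJ) = N(I) * N(J)
= 46 * 41
= 1886

1886


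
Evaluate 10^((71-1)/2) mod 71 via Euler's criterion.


p = 71 is prime and the exponent is (p-1)/2 = 35, so by Euler's criterion 10^35 = (10/71) = +1 or -1 mod 71.
Compute by square-and-multiply:
  35 = 32 + 2 + 1 (binary 100011)
  Repeated squaring mod 71: 10^1 = 10, 10^2 = 29, 10^4 = 60, 10^8 = 50, 10^16 = 15, 10^32 = 12
  10^35 = 10^32 * 10^2 * 10^1 = 12 * 29 * 10 mod 71
    12 * 29 = 348 = 64 mod 71
    64 * 10 = 640 = 1 mod 71
  10^35 = 1 mod 71
Result 1: 10 is a quadratic residue mod 71.
10^35 mod 71 = 1

1


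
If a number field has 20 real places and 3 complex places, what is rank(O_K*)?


By Dirichlet's unit theorem:
rank = r1 + r2 - 1
= 20 + 3 - 1
= 22

22


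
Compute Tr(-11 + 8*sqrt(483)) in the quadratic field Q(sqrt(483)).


Tr(a + b*sqrt(d)) = (a + b*sqrt(d)) + (a - b*sqrt(d)) = 2a
= 2 * (-11)
= -22

-22


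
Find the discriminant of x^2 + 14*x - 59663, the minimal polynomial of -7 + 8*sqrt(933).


The element -7 + 8*sqrt(933) has minimal polynomial:
x^2 + 14*x - 59663
Discriminant = (14)^2 - 4*(-59663)
= 196 + 238652
= 238848

238848


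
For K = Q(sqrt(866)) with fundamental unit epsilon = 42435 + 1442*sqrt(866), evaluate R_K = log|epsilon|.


epsilon = 42435 + 1442*sqrt(866)
= 84870.0000
R = ln(84870.0000)
= 11.3489

11.3489


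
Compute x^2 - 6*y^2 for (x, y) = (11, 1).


x^2 - d*y^2
= 11^2 - 6*1^2
= 121 - 6
= 115

115


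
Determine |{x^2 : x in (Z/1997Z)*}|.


For prime p, the number of non-zero quadratic residues is (p-1)/2.
= (1997-1)/2
= 998

998


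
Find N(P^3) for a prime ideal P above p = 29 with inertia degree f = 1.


N(P^a) = p^(a*f)
= 29^(3*1)
= 29^3
= 24389

24389


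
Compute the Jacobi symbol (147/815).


Compute (147/815) via quadratic reciprocity:
  reciprocity: (147/815) -> -(815/147)
  reduce: (80/147)
  pull out 2: (2/147) = -1  (since 147 mod 8 = 3)
  pull out 2: (2/147) = -1  (since 147 mod 8 = 3)
  pull out 2: (2/147) = -1  (since 147 mod 8 = 3)
  pull out 2: (2/147) = -1  (since 147 mod 8 = 3)
  reciprocity: (5/147) -> +(147/5)
  reduce: (2/5)
  pull out 2: (2/5) = -1  (since 5 mod 8 = 5)
  (1/5) = 1
Product of signs = 1

1


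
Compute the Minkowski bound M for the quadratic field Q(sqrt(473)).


d = 473, d mod 4 = 1, so disc(K) = d = 473; |disc(K)| = 473
Real quadratic field, so n = 2, s = r2 = 0, r1 = 2
M = (n!/n^n) * (4/pi)^s * sqrt(|disc(K)|) = (2!/2^2) * (4/pi)^0 * sqrt(473)
= 0.5 * 1.000000 * 21.748563
= 10.8743

10.8743


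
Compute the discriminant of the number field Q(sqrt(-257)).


For K = Q(sqrt(d)) with d squarefree: disc(K) = d if d = 1 mod 4, and disc(K) = 4d if d = 2 or 3 mod 4.
Here d = -257, and d mod 4 = 3.
d = 3 mod 4, not 1 (O_K = Z[sqrt(d)]), so disc(K) = 4d = 4 * (-257) = -1028

-1028


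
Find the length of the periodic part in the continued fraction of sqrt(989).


Run the CF algorithm for sqrt(989).
a_0 = floor(sqrt(989)) = 31; set m_0=0, q_0=1.
Recurrence: m' = q*a - m,  q' = (d - m'^2)/q,  a' = floor((a_0 + m')/q').
  step 1: m=31, q=28, a=2
  step 2: m=25, q=13, a=4
  step 3: m=27, q=20, a=2
  step 4: m=13, q=41, a=1
  step 5: m=28, q=5, a=11
  step 6: m=27, q=52, a=1
  step 7: m=25, q=7, a=8
  step 8: m=31, q=4, a=15
  step 9: m=29, q=37, a=1
  step 10: m=8, q=25, a=1
  step 11: m=17, q=28, a=1
  step 12: m=11, q=31, a=1
  step 13: m=20, q=19, a=2
  step 14: m=18, q=35, a=1
  step 15: m=17, q=20, a=2
  step 16: m=23, q=23, a=2
  step 17: m=23, q=20, a=2
  step 18: m=17, q=35, a=1
  step 19: m=18, q=19, a=2
  step 20: m=20, q=31, a=1
  step 21: m=11, q=28, a=1
  step 22: m=17, q=25, a=1
  step 23: m=8, q=37, a=1
  step 24: m=29, q=4, a=15
  step 25: m=31, q=7, a=8
  step 26: m=25, q=52, a=1
  step 27: m=27, q=5, a=11
  step 28: m=28, q=41, a=1
  step 29: m=13, q=20, a=2
  step 30: m=27, q=13, a=4
  step 31: m=25, q=28, a=2
  step 32: m=31, q=1, a=62
a_32 = 2*a_0 = 62, so the period closes here.
sqrt(989) = [31; 2, 4, 2, 1, 11, 1, 8, 15, 1, 1, 1, 1, 2, 1, 2, 2, 2, 1, 2, 1, 1, 1, 1, 15, 8, 1, 11, 1, 2, 4, 2, 62]
Period length = 32

32


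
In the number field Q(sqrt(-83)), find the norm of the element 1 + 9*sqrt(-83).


N(a + b*sqrt(d)) = a^2 - d*b^2
= (1)^2 - (-83)*(9)^2
= 1 + 6723
= 6724

6724


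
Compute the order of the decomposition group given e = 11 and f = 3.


|D_P| = e * f
= 11 * 3
= 33

33


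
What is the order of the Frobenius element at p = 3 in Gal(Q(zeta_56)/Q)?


The Frobenius at p in Gal(Q(zeta_n)/Q) = (Z/nZ)* is the class of p, so its order is ord_56(3), the smallest k >= 1 with 3^k = 1 mod 56.
n = 56 = 2^3 * 7, phi(56) = 24; the order divides phi(n).
Divisors of 24: 1, 2, 3, 4, 6, 8, 12, 24
Repeated squaring mod 56: 3^1 = 3, 3^2 = 9, 3^4 = 25, 3^8 = 9, 3^16 = 25
Test divisors in increasing order:
  k=1: 3^1 = 3 mod 56
  k=2: 3^2 = 9 mod 56
  k=3: 3^3 = 9 * 3 = 27 mod 56
  k=4: 3^4 = 25 mod 56
  k=6: 3^6 = 25 * 9 = 1 mod 56  <- first divisor giving 1
Order = 6

6


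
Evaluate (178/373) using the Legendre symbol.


p = 373 is prime, so compute (178/373) with the reciprocity algorithm (Jacobi-symbol steps: pull out 2s via (2/n), flip via reciprocity, reduce):
  pull out 2: (2/373) = -1  (since 373 mod 8 = 5)
  reciprocity: (89/373) -> +(373/89)
  reduce: (17/89)
  reciprocity: (17/89) -> +(89/17)
  reduce: (4/17)
  pull out 2: (2/17) = +1  (since 17 mod 8 = 1)
  pull out 2: (2/17) = +1  (since 17 mod 8 = 1)
  (1/17) = 1
Product of signs = -1
(178/373) = -1

-1


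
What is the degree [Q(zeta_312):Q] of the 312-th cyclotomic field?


The degree equals Euler's totient phi(312).
312 = 2^3 * 3 * 13
phi(312) = 96

96


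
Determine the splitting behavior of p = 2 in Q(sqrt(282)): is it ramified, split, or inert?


K = Q(sqrt(282)). Since d mod 4 = 2, disc(K) = 1128.
Check p | disc: 1128 mod 2 = 0.
p divides disc, so p ramifies: (p) = P^2 with e=2, f=1, g=1.
Therefore p is ramified.

ramified


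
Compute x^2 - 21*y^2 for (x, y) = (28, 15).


x^2 - d*y^2
= 28^2 - 21*15^2
= 784 - 4725
= -3941

-3941


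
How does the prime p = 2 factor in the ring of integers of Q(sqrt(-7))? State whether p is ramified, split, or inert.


K = Q(sqrt(-7)). Since d mod 4 = 1, disc(K) = -7.
Check p | disc: -7 mod 2 = 1.
p=2 does not divide disc (d is 1 mod 4). 2 splits iff d = 1 mod 8.
d mod 8 = 1, so (d/2) = 1.
(d/p) = 1, so p splits: (p) = P*P' with e=1, f=1, g=2.
Therefore p is split.

split


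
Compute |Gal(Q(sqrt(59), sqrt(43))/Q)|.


The 2 square roots of distinct primes are multiplicatively independent over Q,
so [K:Q] = 2^2 and Gal(K/Q) is isomorphic to (Z/2Z)^2.
|Gal| = 2^2 = 4

4


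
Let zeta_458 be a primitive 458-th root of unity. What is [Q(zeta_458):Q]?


The degree equals Euler's totient phi(458).
458 = 2 * 229
phi(458) = 228

228


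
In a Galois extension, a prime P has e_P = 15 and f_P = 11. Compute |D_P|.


|D_P| = e * f
= 15 * 11
= 165

165


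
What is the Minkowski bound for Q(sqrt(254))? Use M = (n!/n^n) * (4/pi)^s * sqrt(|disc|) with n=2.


d = 254, d mod 4 = 2, so disc(K) = 4d = 1016; |disc(K)| = 1016
Real quadratic field, so n = 2, s = r2 = 0, r1 = 2
M = (n!/n^n) * (4/pi)^s * sqrt(|disc(K)|) = (2!/2^2) * (4/pi)^0 * sqrt(1016)
= 0.5 * 1.000000 * 31.874755
= 15.9374

15.9374


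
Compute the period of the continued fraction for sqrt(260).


Run the CF algorithm for sqrt(260).
a_0 = floor(sqrt(260)) = 16; set m_0=0, q_0=1.
Recurrence: m' = q*a - m,  q' = (d - m'^2)/q,  a' = floor((a_0 + m')/q').
  step 1: m=16, q=4, a=8
  step 2: m=16, q=1, a=32
a_2 = 2*a_0 = 32, so the period closes here.
sqrt(260) = [16; 8, 32]
Period length = 2

2


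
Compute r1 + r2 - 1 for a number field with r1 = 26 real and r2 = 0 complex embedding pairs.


By Dirichlet's unit theorem:
rank = r1 + r2 - 1
= 26 + 0 - 1
= 25

25


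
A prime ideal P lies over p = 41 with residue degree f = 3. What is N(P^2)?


N(P^a) = p^(a*f)
= 41^(2*3)
= 41^6
= 4750104241

4750104241


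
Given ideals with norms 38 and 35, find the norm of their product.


N(IJ) = N(I) * N(J)
= 38 * 35
= 1330

1330


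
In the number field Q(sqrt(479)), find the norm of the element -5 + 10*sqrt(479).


N(a + b*sqrt(d)) = a^2 - d*b^2
= (-5)^2 - (479)*(10)^2
= 25 - 47900
= -47875

-47875


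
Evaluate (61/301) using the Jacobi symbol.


Compute (61/301) via quadratic reciprocity:
  reciprocity: (61/301) -> +(301/61)
  reduce: (57/61)
  reciprocity: (57/61) -> +(61/57)
  reduce: (4/57)
  pull out 2: (2/57) = +1  (since 57 mod 8 = 1)
  pull out 2: (2/57) = +1  (since 57 mod 8 = 1)
  (1/57) = 1
Product of signs = 1

1


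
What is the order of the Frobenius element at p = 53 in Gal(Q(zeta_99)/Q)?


The Frobenius at p in Gal(Q(zeta_n)/Q) = (Z/nZ)* is the class of p, so its order is ord_99(53), the smallest k >= 1 with 53^k = 1 mod 99.
n = 99 = 3^2 * 11, phi(99) = 60; the order divides phi(n).
Divisors of 60: 1, 2, 3, 4, 5, 6, 10, 12, 15, 20, 30, 60
Repeated squaring mod 99: 53^1 = 53, 53^2 = 37, 53^4 = 82, 53^8 = 91, 53^16 = 64, 53^32 = 37
Test divisors in increasing order:
  k=1: 53^1 = 53 mod 99
  k=2: 53^2 = 37 mod 99
  k=3: 53^3 = 37 * 53 = 80 mod 99
  k=4: 53^4 = 82 mod 99
  k=5: 53^5 = 82 * 53 = 89 mod 99
  k=6: 53^6 = 82 * 37 = 64 mod 99
  k=10: 53^10 = 91 * 37 = 1 mod 99  <- first divisor giving 1
Order = 10

10
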